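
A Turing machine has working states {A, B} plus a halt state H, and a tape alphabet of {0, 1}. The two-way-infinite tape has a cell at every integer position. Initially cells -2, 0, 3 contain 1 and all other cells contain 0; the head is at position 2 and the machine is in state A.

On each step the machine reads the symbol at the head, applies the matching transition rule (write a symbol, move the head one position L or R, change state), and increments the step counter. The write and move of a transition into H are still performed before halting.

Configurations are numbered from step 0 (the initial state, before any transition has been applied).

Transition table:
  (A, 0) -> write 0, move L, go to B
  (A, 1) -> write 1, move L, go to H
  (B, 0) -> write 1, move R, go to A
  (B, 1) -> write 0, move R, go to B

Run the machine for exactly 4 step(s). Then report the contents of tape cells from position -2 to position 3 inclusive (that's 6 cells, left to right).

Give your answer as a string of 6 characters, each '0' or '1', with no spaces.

Step 1: in state A at pos 2, read 0 -> (A,0)->write 0,move L,goto B. Now: state=B, head=1, tape[-3..4]=01010010 (head:     ^)
Step 2: in state B at pos 1, read 0 -> (B,0)->write 1,move R,goto A. Now: state=A, head=2, tape[-3..4]=01011010 (head:      ^)
Step 3: in state A at pos 2, read 0 -> (A,0)->write 0,move L,goto B. Now: state=B, head=1, tape[-3..4]=01011010 (head:     ^)
Step 4: in state B at pos 1, read 1 -> (B,1)->write 0,move R,goto B. Now: state=B, head=2, tape[-3..4]=01010010 (head:      ^)

Answer: 101001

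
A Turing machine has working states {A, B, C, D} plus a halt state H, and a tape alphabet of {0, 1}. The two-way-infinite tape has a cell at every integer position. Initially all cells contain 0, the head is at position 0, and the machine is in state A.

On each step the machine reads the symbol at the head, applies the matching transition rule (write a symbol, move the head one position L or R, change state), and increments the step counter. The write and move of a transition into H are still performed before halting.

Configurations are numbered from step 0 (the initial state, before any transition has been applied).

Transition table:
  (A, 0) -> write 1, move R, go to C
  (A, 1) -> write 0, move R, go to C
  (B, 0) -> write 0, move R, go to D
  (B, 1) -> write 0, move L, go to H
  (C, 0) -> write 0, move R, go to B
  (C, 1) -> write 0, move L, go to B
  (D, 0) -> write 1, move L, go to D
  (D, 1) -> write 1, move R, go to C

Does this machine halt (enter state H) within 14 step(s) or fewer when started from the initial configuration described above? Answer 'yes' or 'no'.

Answer: yes

Derivation:
Step 1: in state A at pos 0, read 0 -> (A,0)->write 1,move R,goto C. Now: state=C, head=1, tape[-1..2]=0100 (head:   ^)
Step 2: in state C at pos 1, read 0 -> (C,0)->write 0,move R,goto B. Now: state=B, head=2, tape[-1..3]=01000 (head:    ^)
Step 3: in state B at pos 2, read 0 -> (B,0)->write 0,move R,goto D. Now: state=D, head=3, tape[-1..4]=010000 (head:     ^)
Step 4: in state D at pos 3, read 0 -> (D,0)->write 1,move L,goto D. Now: state=D, head=2, tape[-1..4]=010010 (head:    ^)
Step 5: in state D at pos 2, read 0 -> (D,0)->write 1,move L,goto D. Now: state=D, head=1, tape[-1..4]=010110 (head:   ^)
Step 6: in state D at pos 1, read 0 -> (D,0)->write 1,move L,goto D. Now: state=D, head=0, tape[-1..4]=011110 (head:  ^)
Step 7: in state D at pos 0, read 1 -> (D,1)->write 1,move R,goto C. Now: state=C, head=1, tape[-1..4]=011110 (head:   ^)
Step 8: in state C at pos 1, read 1 -> (C,1)->write 0,move L,goto B. Now: state=B, head=0, tape[-1..4]=010110 (head:  ^)
Step 9: in state B at pos 0, read 1 -> (B,1)->write 0,move L,goto H. Now: state=H, head=-1, tape[-2..4]=0000110 (head:  ^)
State H reached at step 9; 9 <= 14 -> yes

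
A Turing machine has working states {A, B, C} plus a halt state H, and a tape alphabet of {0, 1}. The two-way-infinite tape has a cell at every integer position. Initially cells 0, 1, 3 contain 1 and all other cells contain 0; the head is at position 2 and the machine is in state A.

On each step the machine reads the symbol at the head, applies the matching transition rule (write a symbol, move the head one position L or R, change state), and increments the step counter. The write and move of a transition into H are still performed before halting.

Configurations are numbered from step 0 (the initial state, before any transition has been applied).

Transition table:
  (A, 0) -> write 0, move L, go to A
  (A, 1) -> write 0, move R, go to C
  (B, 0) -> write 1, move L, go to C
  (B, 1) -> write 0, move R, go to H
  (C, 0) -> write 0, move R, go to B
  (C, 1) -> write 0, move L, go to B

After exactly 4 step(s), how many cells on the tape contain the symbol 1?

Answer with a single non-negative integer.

Answer: 1

Derivation:
Step 1: in state A at pos 2, read 0 -> (A,0)->write 0,move L,goto A. Now: state=A, head=1, tape[-1..4]=011010 (head:   ^)
Step 2: in state A at pos 1, read 1 -> (A,1)->write 0,move R,goto C. Now: state=C, head=2, tape[-1..4]=010010 (head:    ^)
Step 3: in state C at pos 2, read 0 -> (C,0)->write 0,move R,goto B. Now: state=B, head=3, tape[-1..4]=010010 (head:     ^)
Step 4: in state B at pos 3, read 1 -> (B,1)->write 0,move R,goto H. Now: state=H, head=4, tape[-1..5]=0100000 (head:      ^)
Cells containing 1 after step 4: {0} -> 1 cell(s)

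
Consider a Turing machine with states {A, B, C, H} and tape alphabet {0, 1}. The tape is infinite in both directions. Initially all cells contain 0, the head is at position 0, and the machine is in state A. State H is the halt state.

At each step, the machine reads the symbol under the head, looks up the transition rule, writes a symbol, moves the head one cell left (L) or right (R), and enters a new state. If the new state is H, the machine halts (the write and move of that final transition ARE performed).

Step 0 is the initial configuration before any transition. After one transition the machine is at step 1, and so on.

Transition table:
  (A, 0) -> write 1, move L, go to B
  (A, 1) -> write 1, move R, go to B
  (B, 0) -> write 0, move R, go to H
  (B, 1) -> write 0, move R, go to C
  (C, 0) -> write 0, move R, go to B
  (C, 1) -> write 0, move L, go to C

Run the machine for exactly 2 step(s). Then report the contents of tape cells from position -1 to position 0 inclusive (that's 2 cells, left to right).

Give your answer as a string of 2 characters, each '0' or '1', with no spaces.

Answer: 01

Derivation:
Step 1: in state A at pos 0, read 0 -> (A,0)->write 1,move L,goto B. Now: state=B, head=-1, tape[-2..1]=0010 (head:  ^)
Step 2: in state B at pos -1, read 0 -> (B,0)->write 0,move R,goto H. Now: state=H, head=0, tape[-2..1]=0010 (head:   ^)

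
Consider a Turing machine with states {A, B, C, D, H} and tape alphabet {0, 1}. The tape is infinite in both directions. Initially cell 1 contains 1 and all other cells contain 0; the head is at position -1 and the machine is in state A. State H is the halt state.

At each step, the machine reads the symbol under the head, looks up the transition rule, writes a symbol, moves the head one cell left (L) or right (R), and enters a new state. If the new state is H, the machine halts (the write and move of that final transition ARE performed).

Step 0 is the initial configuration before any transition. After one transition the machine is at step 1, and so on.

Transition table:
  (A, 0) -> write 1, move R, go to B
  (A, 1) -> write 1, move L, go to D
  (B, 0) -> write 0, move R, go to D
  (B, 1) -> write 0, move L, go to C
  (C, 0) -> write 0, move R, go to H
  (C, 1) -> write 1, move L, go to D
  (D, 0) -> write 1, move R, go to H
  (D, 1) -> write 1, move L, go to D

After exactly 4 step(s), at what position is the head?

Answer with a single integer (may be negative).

Step 1: in state A at pos -1, read 0 -> (A,0)->write 1,move R,goto B. Now: state=B, head=0, tape[-2..2]=01010 (head:   ^)
Step 2: in state B at pos 0, read 0 -> (B,0)->write 0,move R,goto D. Now: state=D, head=1, tape[-2..2]=01010 (head:    ^)
Step 3: in state D at pos 1, read 1 -> (D,1)->write 1,move L,goto D. Now: state=D, head=0, tape[-2..2]=01010 (head:   ^)
Step 4: in state D at pos 0, read 0 -> (D,0)->write 1,move R,goto H. Now: state=H, head=1, tape[-2..2]=01110 (head:    ^)

Answer: 1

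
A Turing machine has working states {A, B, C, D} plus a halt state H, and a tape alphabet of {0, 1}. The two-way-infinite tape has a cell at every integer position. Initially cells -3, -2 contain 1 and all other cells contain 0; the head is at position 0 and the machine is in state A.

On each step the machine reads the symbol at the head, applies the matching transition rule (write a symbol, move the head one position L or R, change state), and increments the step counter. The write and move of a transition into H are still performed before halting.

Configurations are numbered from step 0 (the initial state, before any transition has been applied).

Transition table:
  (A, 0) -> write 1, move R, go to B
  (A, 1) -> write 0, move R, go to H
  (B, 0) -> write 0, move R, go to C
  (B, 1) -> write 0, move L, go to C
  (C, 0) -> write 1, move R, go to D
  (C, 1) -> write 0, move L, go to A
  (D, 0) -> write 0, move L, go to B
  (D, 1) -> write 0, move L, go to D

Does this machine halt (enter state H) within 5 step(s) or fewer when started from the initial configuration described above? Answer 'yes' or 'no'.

Step 1: in state A at pos 0, read 0 -> (A,0)->write 1,move R,goto B. Now: state=B, head=1, tape[-4..2]=0110100 (head:      ^)
Step 2: in state B at pos 1, read 0 -> (B,0)->write 0,move R,goto C. Now: state=C, head=2, tape[-4..3]=01101000 (head:       ^)
Step 3: in state C at pos 2, read 0 -> (C,0)->write 1,move R,goto D. Now: state=D, head=3, tape[-4..4]=011010100 (head:        ^)
Step 4: in state D at pos 3, read 0 -> (D,0)->write 0,move L,goto B. Now: state=B, head=2, tape[-4..4]=011010100 (head:       ^)
Step 5: in state B at pos 2, read 1 -> (B,1)->write 0,move L,goto C. Now: state=C, head=1, tape[-4..4]=011010000 (head:      ^)
After 5 step(s): state = C (not H) -> not halted within 5 -> no

Answer: no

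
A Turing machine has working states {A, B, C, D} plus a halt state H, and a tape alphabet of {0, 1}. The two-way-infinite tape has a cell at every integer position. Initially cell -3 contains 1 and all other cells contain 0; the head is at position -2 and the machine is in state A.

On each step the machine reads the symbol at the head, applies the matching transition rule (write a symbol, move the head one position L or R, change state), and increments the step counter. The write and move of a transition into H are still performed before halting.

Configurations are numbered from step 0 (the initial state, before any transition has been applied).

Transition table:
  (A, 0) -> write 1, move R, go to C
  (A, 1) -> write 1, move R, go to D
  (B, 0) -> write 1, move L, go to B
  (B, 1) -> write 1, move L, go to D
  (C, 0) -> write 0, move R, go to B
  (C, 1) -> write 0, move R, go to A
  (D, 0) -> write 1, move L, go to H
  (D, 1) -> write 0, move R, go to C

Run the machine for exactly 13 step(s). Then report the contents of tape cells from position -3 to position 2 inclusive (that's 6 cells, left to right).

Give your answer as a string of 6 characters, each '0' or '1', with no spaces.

Step 1: in state A at pos -2, read 0 -> (A,0)->write 1,move R,goto C. Now: state=C, head=-1, tape[-4..0]=01100 (head:    ^)
Step 2: in state C at pos -1, read 0 -> (C,0)->write 0,move R,goto B. Now: state=B, head=0, tape[-4..1]=011000 (head:     ^)
Step 3: in state B at pos 0, read 0 -> (B,0)->write 1,move L,goto B. Now: state=B, head=-1, tape[-4..1]=011010 (head:    ^)
Step 4: in state B at pos -1, read 0 -> (B,0)->write 1,move L,goto B. Now: state=B, head=-2, tape[-4..1]=011110 (head:   ^)
Step 5: in state B at pos -2, read 1 -> (B,1)->write 1,move L,goto D. Now: state=D, head=-3, tape[-4..1]=011110 (head:  ^)
Step 6: in state D at pos -3, read 1 -> (D,1)->write 0,move R,goto C. Now: state=C, head=-2, tape[-4..1]=001110 (head:   ^)
Step 7: in state C at pos -2, read 1 -> (C,1)->write 0,move R,goto A. Now: state=A, head=-1, tape[-4..1]=000110 (head:    ^)
Step 8: in state A at pos -1, read 1 -> (A,1)->write 1,move R,goto D. Now: state=D, head=0, tape[-4..1]=000110 (head:     ^)
Step 9: in state D at pos 0, read 1 -> (D,1)->write 0,move R,goto C. Now: state=C, head=1, tape[-4..2]=0001000 (head:      ^)
Step 10: in state C at pos 1, read 0 -> (C,0)->write 0,move R,goto B. Now: state=B, head=2, tape[-4..3]=00010000 (head:       ^)
Step 11: in state B at pos 2, read 0 -> (B,0)->write 1,move L,goto B. Now: state=B, head=1, tape[-4..3]=00010010 (head:      ^)
Step 12: in state B at pos 1, read 0 -> (B,0)->write 1,move L,goto B. Now: state=B, head=0, tape[-4..3]=00010110 (head:     ^)
Step 13: in state B at pos 0, read 0 -> (B,0)->write 1,move L,goto B. Now: state=B, head=-1, tape[-4..3]=00011110 (head:    ^)

Answer: 001111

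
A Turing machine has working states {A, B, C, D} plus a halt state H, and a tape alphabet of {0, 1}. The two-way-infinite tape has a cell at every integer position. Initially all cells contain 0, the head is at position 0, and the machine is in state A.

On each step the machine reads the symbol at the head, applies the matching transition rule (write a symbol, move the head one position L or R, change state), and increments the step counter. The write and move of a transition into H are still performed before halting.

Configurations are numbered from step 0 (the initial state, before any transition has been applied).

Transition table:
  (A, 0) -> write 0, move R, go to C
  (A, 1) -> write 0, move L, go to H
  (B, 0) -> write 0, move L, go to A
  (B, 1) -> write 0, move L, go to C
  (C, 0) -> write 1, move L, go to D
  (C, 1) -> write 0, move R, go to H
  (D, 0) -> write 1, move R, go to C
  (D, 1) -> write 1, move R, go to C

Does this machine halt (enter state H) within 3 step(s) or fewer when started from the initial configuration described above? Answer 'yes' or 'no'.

Step 1: in state A at pos 0, read 0 -> (A,0)->write 0,move R,goto C. Now: state=C, head=1, tape[-1..2]=0000 (head:   ^)
Step 2: in state C at pos 1, read 0 -> (C,0)->write 1,move L,goto D. Now: state=D, head=0, tape[-1..2]=0010 (head:  ^)
Step 3: in state D at pos 0, read 0 -> (D,0)->write 1,move R,goto C. Now: state=C, head=1, tape[-1..2]=0110 (head:   ^)
After 3 step(s): state = C (not H) -> not halted within 3 -> no

Answer: no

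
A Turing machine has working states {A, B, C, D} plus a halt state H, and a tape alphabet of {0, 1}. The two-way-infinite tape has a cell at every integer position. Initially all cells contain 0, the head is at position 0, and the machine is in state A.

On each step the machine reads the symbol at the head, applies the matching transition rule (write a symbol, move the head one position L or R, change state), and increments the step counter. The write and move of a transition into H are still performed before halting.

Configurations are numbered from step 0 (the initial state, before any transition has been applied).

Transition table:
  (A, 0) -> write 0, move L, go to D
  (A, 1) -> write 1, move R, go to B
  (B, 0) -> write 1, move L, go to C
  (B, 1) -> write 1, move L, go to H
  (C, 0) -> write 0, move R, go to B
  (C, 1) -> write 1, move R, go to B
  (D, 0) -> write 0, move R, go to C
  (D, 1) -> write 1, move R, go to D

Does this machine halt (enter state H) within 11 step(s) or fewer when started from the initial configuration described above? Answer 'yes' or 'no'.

Step 1: in state A at pos 0, read 0 -> (A,0)->write 0,move L,goto D. Now: state=D, head=-1, tape[-2..1]=0000 (head:  ^)
Step 2: in state D at pos -1, read 0 -> (D,0)->write 0,move R,goto C. Now: state=C, head=0, tape[-2..1]=0000 (head:   ^)
Step 3: in state C at pos 0, read 0 -> (C,0)->write 0,move R,goto B. Now: state=B, head=1, tape[-2..2]=00000 (head:    ^)
Step 4: in state B at pos 1, read 0 -> (B,0)->write 1,move L,goto C. Now: state=C, head=0, tape[-2..2]=00010 (head:   ^)
Step 5: in state C at pos 0, read 0 -> (C,0)->write 0,move R,goto B. Now: state=B, head=1, tape[-2..2]=00010 (head:    ^)
Step 6: in state B at pos 1, read 1 -> (B,1)->write 1,move L,goto H. Now: state=H, head=0, tape[-2..2]=00010 (head:   ^)
State H reached at step 6; 6 <= 11 -> yes

Answer: yes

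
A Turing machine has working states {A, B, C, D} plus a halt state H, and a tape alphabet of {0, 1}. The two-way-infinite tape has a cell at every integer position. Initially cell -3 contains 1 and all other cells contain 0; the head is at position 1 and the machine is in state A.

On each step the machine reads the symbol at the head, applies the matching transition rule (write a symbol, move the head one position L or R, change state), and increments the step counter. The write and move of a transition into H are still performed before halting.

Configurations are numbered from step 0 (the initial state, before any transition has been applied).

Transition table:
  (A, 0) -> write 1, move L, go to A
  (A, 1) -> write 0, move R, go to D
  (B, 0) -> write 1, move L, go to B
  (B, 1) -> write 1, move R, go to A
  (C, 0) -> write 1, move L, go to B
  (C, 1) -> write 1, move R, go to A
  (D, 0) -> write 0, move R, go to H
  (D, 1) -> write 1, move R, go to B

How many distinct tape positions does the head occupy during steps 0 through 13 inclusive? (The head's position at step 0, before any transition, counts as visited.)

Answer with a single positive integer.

Answer: 8

Derivation:
Step 1: in state A at pos 1, read 0 -> (A,0)->write 1,move L,goto A. Now: state=A, head=0, tape[-4..2]=0100010 (head:     ^)
Step 2: in state A at pos 0, read 0 -> (A,0)->write 1,move L,goto A. Now: state=A, head=-1, tape[-4..2]=0100110 (head:    ^)
Step 3: in state A at pos -1, read 0 -> (A,0)->write 1,move L,goto A. Now: state=A, head=-2, tape[-4..2]=0101110 (head:   ^)
Step 4: in state A at pos -2, read 0 -> (A,0)->write 1,move L,goto A. Now: state=A, head=-3, tape[-4..2]=0111110 (head:  ^)
Step 5: in state A at pos -3, read 1 -> (A,1)->write 0,move R,goto D. Now: state=D, head=-2, tape[-4..2]=0011110 (head:   ^)
Step 6: in state D at pos -2, read 1 -> (D,1)->write 1,move R,goto B. Now: state=B, head=-1, tape[-4..2]=0011110 (head:    ^)
Step 7: in state B at pos -1, read 1 -> (B,1)->write 1,move R,goto A. Now: state=A, head=0, tape[-4..2]=0011110 (head:     ^)
Step 8: in state A at pos 0, read 1 -> (A,1)->write 0,move R,goto D. Now: state=D, head=1, tape[-4..2]=0011010 (head:      ^)
Step 9: in state D at pos 1, read 1 -> (D,1)->write 1,move R,goto B. Now: state=B, head=2, tape[-4..3]=00110100 (head:       ^)
Step 10: in state B at pos 2, read 0 -> (B,0)->write 1,move L,goto B. Now: state=B, head=1, tape[-4..3]=00110110 (head:      ^)
Step 11: in state B at pos 1, read 1 -> (B,1)->write 1,move R,goto A. Now: state=A, head=2, tape[-4..3]=00110110 (head:       ^)
Step 12: in state A at pos 2, read 1 -> (A,1)->write 0,move R,goto D. Now: state=D, head=3, tape[-4..4]=001101000 (head:        ^)
Step 13: in state D at pos 3, read 0 -> (D,0)->write 0,move R,goto H. Now: state=H, head=4, tape[-4..5]=0011010000 (head:         ^)
Head positions at steps 0..13: starting at 1, distinct positions visited = {-3, -2, -1, 0, 1, 2, 3, 4} -> 8 position(s)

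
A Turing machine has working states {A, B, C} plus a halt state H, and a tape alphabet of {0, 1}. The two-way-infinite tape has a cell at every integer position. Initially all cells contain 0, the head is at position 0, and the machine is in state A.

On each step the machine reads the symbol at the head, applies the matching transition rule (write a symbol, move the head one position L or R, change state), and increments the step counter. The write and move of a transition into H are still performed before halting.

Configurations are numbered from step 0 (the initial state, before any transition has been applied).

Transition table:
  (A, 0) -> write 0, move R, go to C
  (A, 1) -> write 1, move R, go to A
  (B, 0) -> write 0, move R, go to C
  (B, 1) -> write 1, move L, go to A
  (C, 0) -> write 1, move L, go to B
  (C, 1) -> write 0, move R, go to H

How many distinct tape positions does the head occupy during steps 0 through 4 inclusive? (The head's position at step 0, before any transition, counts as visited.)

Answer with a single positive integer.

Answer: 3

Derivation:
Step 1: in state A at pos 0, read 0 -> (A,0)->write 0,move R,goto C. Now: state=C, head=1, tape[-1..2]=0000 (head:   ^)
Step 2: in state C at pos 1, read 0 -> (C,0)->write 1,move L,goto B. Now: state=B, head=0, tape[-1..2]=0010 (head:  ^)
Step 3: in state B at pos 0, read 0 -> (B,0)->write 0,move R,goto C. Now: state=C, head=1, tape[-1..2]=0010 (head:   ^)
Step 4: in state C at pos 1, read 1 -> (C,1)->write 0,move R,goto H. Now: state=H, head=2, tape[-1..3]=00000 (head:    ^)
Head positions at steps 0..4: starting at 0, distinct positions visited = {0, 1, 2} -> 3 position(s)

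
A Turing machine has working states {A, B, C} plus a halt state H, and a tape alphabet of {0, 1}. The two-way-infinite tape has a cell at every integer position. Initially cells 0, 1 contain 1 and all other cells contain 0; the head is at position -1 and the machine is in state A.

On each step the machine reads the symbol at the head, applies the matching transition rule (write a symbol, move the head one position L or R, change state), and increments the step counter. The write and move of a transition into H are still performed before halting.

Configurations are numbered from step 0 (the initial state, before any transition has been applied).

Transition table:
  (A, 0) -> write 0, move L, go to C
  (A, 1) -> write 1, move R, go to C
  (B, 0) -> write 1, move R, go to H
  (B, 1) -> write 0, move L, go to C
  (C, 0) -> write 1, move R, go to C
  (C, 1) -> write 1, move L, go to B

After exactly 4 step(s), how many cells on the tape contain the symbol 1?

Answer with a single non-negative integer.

Step 1: in state A at pos -1, read 0 -> (A,0)->write 0,move L,goto C. Now: state=C, head=-2, tape[-3..2]=000110 (head:  ^)
Step 2: in state C at pos -2, read 0 -> (C,0)->write 1,move R,goto C. Now: state=C, head=-1, tape[-3..2]=010110 (head:   ^)
Step 3: in state C at pos -1, read 0 -> (C,0)->write 1,move R,goto C. Now: state=C, head=0, tape[-3..2]=011110 (head:    ^)
Step 4: in state C at pos 0, read 1 -> (C,1)->write 1,move L,goto B. Now: state=B, head=-1, tape[-3..2]=011110 (head:   ^)
Cells containing 1 after step 4: {-2, -1, 0, 1} -> 4 cell(s)

Answer: 4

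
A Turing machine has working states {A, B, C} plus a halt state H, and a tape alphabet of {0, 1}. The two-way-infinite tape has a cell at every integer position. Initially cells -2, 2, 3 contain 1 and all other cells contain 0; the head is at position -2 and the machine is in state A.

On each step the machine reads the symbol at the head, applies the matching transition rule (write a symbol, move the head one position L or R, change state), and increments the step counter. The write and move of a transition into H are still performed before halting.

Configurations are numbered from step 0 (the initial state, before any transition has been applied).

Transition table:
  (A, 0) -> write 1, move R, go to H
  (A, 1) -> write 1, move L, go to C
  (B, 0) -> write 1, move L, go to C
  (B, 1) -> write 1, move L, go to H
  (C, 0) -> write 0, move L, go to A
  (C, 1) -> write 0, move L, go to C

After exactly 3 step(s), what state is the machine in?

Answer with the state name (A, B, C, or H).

Step 1: in state A at pos -2, read 1 -> (A,1)->write 1,move L,goto C. Now: state=C, head=-3, tape[-4..4]=001000110 (head:  ^)
Step 2: in state C at pos -3, read 0 -> (C,0)->write 0,move L,goto A. Now: state=A, head=-4, tape[-5..4]=0001000110 (head:  ^)
Step 3: in state A at pos -4, read 0 -> (A,0)->write 1,move R,goto H. Now: state=H, head=-3, tape[-5..4]=0101000110 (head:   ^)

Answer: H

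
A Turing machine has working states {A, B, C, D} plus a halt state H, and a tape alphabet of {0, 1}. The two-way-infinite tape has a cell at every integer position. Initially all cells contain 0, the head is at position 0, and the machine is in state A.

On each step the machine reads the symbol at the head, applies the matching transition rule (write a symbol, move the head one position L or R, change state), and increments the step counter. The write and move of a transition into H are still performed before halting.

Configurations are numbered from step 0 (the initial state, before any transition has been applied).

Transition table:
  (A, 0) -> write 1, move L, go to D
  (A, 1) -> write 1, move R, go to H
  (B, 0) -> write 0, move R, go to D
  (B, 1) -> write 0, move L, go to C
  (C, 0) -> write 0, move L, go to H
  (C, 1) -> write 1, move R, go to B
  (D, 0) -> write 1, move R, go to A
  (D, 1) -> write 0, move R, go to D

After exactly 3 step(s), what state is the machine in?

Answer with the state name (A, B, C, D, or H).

Answer: H

Derivation:
Step 1: in state A at pos 0, read 0 -> (A,0)->write 1,move L,goto D. Now: state=D, head=-1, tape[-2..1]=0010 (head:  ^)
Step 2: in state D at pos -1, read 0 -> (D,0)->write 1,move R,goto A. Now: state=A, head=0, tape[-2..1]=0110 (head:   ^)
Step 3: in state A at pos 0, read 1 -> (A,1)->write 1,move R,goto H. Now: state=H, head=1, tape[-2..2]=01100 (head:    ^)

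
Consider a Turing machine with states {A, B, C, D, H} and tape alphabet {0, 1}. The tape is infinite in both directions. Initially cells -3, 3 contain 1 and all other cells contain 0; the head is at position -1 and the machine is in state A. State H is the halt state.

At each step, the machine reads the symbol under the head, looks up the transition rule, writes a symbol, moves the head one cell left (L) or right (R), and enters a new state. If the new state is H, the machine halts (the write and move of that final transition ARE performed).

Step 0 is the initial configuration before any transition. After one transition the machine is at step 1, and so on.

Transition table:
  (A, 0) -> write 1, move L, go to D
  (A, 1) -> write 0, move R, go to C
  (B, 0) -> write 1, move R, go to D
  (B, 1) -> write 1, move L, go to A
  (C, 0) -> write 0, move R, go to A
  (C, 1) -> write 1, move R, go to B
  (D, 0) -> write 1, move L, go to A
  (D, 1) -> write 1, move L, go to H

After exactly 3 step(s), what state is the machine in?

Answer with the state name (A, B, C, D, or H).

Step 1: in state A at pos -1, read 0 -> (A,0)->write 1,move L,goto D. Now: state=D, head=-2, tape[-4..4]=010100010 (head:   ^)
Step 2: in state D at pos -2, read 0 -> (D,0)->write 1,move L,goto A. Now: state=A, head=-3, tape[-4..4]=011100010 (head:  ^)
Step 3: in state A at pos -3, read 1 -> (A,1)->write 0,move R,goto C. Now: state=C, head=-2, tape[-4..4]=001100010 (head:   ^)

Answer: C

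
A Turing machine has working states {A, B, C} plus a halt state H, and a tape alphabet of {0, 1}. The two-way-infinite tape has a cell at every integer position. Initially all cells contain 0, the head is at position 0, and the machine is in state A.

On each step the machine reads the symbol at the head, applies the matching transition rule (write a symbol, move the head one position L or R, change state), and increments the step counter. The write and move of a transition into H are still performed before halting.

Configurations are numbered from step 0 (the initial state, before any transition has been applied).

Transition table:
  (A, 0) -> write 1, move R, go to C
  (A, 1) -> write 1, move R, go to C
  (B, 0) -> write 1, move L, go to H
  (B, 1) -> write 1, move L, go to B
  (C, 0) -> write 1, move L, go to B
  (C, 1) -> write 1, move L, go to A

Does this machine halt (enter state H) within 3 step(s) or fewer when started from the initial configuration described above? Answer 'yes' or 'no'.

Step 1: in state A at pos 0, read 0 -> (A,0)->write 1,move R,goto C. Now: state=C, head=1, tape[-1..2]=0100 (head:   ^)
Step 2: in state C at pos 1, read 0 -> (C,0)->write 1,move L,goto B. Now: state=B, head=0, tape[-1..2]=0110 (head:  ^)
Step 3: in state B at pos 0, read 1 -> (B,1)->write 1,move L,goto B. Now: state=B, head=-1, tape[-2..2]=00110 (head:  ^)
After 3 step(s): state = B (not H) -> not halted within 3 -> no

Answer: no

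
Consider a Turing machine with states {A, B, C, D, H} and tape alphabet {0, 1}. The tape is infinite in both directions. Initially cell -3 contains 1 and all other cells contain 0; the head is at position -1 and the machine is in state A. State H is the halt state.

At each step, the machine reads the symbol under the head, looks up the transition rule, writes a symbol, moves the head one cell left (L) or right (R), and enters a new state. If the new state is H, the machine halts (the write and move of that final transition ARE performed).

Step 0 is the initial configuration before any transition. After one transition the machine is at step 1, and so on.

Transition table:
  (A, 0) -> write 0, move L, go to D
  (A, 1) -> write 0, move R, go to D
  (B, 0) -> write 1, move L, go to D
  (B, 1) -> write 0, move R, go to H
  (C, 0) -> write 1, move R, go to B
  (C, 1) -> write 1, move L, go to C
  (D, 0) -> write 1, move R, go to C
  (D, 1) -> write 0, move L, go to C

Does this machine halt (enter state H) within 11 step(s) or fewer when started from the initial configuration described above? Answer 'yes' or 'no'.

Answer: yes

Derivation:
Step 1: in state A at pos -1, read 0 -> (A,0)->write 0,move L,goto D. Now: state=D, head=-2, tape[-4..0]=01000 (head:   ^)
Step 2: in state D at pos -2, read 0 -> (D,0)->write 1,move R,goto C. Now: state=C, head=-1, tape[-4..0]=01100 (head:    ^)
Step 3: in state C at pos -1, read 0 -> (C,0)->write 1,move R,goto B. Now: state=B, head=0, tape[-4..1]=011100 (head:     ^)
Step 4: in state B at pos 0, read 0 -> (B,0)->write 1,move L,goto D. Now: state=D, head=-1, tape[-4..1]=011110 (head:    ^)
Step 5: in state D at pos -1, read 1 -> (D,1)->write 0,move L,goto C. Now: state=C, head=-2, tape[-4..1]=011010 (head:   ^)
Step 6: in state C at pos -2, read 1 -> (C,1)->write 1,move L,goto C. Now: state=C, head=-3, tape[-4..1]=011010 (head:  ^)
Step 7: in state C at pos -3, read 1 -> (C,1)->write 1,move L,goto C. Now: state=C, head=-4, tape[-5..1]=0011010 (head:  ^)
Step 8: in state C at pos -4, read 0 -> (C,0)->write 1,move R,goto B. Now: state=B, head=-3, tape[-5..1]=0111010 (head:   ^)
Step 9: in state B at pos -3, read 1 -> (B,1)->write 0,move R,goto H. Now: state=H, head=-2, tape[-5..1]=0101010 (head:    ^)
State H reached at step 9; 9 <= 11 -> yes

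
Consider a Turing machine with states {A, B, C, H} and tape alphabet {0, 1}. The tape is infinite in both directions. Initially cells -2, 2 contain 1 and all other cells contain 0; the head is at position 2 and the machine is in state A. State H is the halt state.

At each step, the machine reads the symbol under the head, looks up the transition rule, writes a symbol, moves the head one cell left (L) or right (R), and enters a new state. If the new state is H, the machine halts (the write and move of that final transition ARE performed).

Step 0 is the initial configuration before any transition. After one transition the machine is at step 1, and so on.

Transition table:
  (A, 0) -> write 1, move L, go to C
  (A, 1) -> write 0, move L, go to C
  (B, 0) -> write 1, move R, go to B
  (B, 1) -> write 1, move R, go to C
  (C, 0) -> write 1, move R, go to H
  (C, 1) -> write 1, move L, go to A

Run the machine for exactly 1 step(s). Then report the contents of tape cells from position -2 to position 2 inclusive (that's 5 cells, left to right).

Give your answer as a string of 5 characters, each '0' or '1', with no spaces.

Step 1: in state A at pos 2, read 1 -> (A,1)->write 0,move L,goto C. Now: state=C, head=1, tape[-3..3]=0100000 (head:     ^)

Answer: 10000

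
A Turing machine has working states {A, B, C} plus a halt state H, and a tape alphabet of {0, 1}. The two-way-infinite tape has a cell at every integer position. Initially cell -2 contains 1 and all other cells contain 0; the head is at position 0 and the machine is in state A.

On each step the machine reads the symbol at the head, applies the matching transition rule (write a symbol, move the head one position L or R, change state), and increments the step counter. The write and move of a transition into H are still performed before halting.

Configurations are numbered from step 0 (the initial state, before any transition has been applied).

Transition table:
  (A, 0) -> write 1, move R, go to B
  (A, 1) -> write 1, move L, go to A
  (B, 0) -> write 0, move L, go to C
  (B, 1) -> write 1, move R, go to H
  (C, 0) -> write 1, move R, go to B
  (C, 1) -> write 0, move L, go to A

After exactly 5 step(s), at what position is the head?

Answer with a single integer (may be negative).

Step 1: in state A at pos 0, read 0 -> (A,0)->write 1,move R,goto B. Now: state=B, head=1, tape[-3..2]=010100 (head:     ^)
Step 2: in state B at pos 1, read 0 -> (B,0)->write 0,move L,goto C. Now: state=C, head=0, tape[-3..2]=010100 (head:    ^)
Step 3: in state C at pos 0, read 1 -> (C,1)->write 0,move L,goto A. Now: state=A, head=-1, tape[-3..2]=010000 (head:   ^)
Step 4: in state A at pos -1, read 0 -> (A,0)->write 1,move R,goto B. Now: state=B, head=0, tape[-3..2]=011000 (head:    ^)
Step 5: in state B at pos 0, read 0 -> (B,0)->write 0,move L,goto C. Now: state=C, head=-1, tape[-3..2]=011000 (head:   ^)

Answer: -1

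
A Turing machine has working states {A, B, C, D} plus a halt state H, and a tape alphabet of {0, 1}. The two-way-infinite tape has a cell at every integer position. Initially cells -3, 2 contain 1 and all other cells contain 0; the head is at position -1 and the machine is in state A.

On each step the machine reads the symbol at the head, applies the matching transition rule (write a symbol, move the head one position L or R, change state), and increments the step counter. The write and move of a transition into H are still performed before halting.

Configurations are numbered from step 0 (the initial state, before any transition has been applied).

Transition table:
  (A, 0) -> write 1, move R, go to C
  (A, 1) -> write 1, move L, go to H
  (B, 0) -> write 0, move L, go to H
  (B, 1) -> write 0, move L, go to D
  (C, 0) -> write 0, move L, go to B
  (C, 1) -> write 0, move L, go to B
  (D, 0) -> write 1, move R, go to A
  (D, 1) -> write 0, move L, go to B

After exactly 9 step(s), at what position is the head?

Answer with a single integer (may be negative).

Step 1: in state A at pos -1, read 0 -> (A,0)->write 1,move R,goto C. Now: state=C, head=0, tape[-4..3]=01010010 (head:     ^)
Step 2: in state C at pos 0, read 0 -> (C,0)->write 0,move L,goto B. Now: state=B, head=-1, tape[-4..3]=01010010 (head:    ^)
Step 3: in state B at pos -1, read 1 -> (B,1)->write 0,move L,goto D. Now: state=D, head=-2, tape[-4..3]=01000010 (head:   ^)
Step 4: in state D at pos -2, read 0 -> (D,0)->write 1,move R,goto A. Now: state=A, head=-1, tape[-4..3]=01100010 (head:    ^)
Step 5: in state A at pos -1, read 0 -> (A,0)->write 1,move R,goto C. Now: state=C, head=0, tape[-4..3]=01110010 (head:     ^)
Step 6: in state C at pos 0, read 0 -> (C,0)->write 0,move L,goto B. Now: state=B, head=-1, tape[-4..3]=01110010 (head:    ^)
Step 7: in state B at pos -1, read 1 -> (B,1)->write 0,move L,goto D. Now: state=D, head=-2, tape[-4..3]=01100010 (head:   ^)
Step 8: in state D at pos -2, read 1 -> (D,1)->write 0,move L,goto B. Now: state=B, head=-3, tape[-4..3]=01000010 (head:  ^)
Step 9: in state B at pos -3, read 1 -> (B,1)->write 0,move L,goto D. Now: state=D, head=-4, tape[-5..3]=000000010 (head:  ^)

Answer: -4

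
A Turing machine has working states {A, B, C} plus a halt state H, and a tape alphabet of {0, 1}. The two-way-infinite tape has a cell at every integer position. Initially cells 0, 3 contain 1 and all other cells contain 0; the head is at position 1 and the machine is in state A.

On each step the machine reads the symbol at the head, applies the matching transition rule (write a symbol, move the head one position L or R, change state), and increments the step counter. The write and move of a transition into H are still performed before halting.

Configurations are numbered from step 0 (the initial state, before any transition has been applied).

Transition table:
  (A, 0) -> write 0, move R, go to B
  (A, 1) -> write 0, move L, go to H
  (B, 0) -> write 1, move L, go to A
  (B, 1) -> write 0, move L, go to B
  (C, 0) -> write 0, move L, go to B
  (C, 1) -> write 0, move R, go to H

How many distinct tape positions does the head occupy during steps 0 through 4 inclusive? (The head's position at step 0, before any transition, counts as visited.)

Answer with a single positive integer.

Step 1: in state A at pos 1, read 0 -> (A,0)->write 0,move R,goto B. Now: state=B, head=2, tape[-1..4]=010010 (head:    ^)
Step 2: in state B at pos 2, read 0 -> (B,0)->write 1,move L,goto A. Now: state=A, head=1, tape[-1..4]=010110 (head:   ^)
Step 3: in state A at pos 1, read 0 -> (A,0)->write 0,move R,goto B. Now: state=B, head=2, tape[-1..4]=010110 (head:    ^)
Step 4: in state B at pos 2, read 1 -> (B,1)->write 0,move L,goto B. Now: state=B, head=1, tape[-1..4]=010010 (head:   ^)
Head positions at steps 0..4: starting at 1, distinct positions visited = {1, 2} -> 2 position(s)

Answer: 2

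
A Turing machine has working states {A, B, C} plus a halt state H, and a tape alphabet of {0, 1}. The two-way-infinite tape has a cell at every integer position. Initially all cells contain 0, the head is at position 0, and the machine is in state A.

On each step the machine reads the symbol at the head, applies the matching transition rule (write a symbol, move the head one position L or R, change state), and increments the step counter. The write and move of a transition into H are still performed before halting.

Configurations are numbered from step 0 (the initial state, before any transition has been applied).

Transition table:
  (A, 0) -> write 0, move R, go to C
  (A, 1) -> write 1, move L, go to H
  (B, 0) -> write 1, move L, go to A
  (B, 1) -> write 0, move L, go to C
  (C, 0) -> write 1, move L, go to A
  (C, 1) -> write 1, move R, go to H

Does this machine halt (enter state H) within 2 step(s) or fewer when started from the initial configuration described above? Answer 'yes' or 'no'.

Answer: no

Derivation:
Step 1: in state A at pos 0, read 0 -> (A,0)->write 0,move R,goto C. Now: state=C, head=1, tape[-1..2]=0000 (head:   ^)
Step 2: in state C at pos 1, read 0 -> (C,0)->write 1,move L,goto A. Now: state=A, head=0, tape[-1..2]=0010 (head:  ^)
After 2 step(s): state = A (not H) -> not halted within 2 -> no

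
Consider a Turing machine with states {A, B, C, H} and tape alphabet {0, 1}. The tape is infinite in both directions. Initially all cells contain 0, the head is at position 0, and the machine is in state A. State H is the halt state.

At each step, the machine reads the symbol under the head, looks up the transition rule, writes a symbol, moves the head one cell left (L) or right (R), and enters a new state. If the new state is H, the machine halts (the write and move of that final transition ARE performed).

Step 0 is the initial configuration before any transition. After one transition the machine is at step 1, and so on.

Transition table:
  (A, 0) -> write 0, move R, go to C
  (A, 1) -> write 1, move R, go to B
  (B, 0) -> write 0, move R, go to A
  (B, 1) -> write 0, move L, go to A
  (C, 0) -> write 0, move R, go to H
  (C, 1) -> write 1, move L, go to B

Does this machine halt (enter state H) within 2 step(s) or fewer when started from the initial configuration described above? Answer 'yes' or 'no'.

Step 1: in state A at pos 0, read 0 -> (A,0)->write 0,move R,goto C. Now: state=C, head=1, tape[-1..2]=0000 (head:   ^)
Step 2: in state C at pos 1, read 0 -> (C,0)->write 0,move R,goto H. Now: state=H, head=2, tape[-1..3]=00000 (head:    ^)
State H reached at step 2; 2 <= 2 -> yes

Answer: yes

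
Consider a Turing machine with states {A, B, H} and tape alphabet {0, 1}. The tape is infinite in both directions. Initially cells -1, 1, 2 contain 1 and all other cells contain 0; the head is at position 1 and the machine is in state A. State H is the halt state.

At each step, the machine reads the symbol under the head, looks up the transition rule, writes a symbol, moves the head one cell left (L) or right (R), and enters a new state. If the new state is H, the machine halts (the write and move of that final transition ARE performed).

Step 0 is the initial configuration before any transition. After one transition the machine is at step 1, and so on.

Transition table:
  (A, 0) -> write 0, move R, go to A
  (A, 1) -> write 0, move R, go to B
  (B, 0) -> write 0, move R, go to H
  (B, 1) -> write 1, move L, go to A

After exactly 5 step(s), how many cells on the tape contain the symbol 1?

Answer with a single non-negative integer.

Answer: 1

Derivation:
Step 1: in state A at pos 1, read 1 -> (A,1)->write 0,move R,goto B. Now: state=B, head=2, tape[-2..3]=010010 (head:     ^)
Step 2: in state B at pos 2, read 1 -> (B,1)->write 1,move L,goto A. Now: state=A, head=1, tape[-2..3]=010010 (head:    ^)
Step 3: in state A at pos 1, read 0 -> (A,0)->write 0,move R,goto A. Now: state=A, head=2, tape[-2..3]=010010 (head:     ^)
Step 4: in state A at pos 2, read 1 -> (A,1)->write 0,move R,goto B. Now: state=B, head=3, tape[-2..4]=0100000 (head:      ^)
Step 5: in state B at pos 3, read 0 -> (B,0)->write 0,move R,goto H. Now: state=H, head=4, tape[-2..5]=01000000 (head:       ^)
Cells containing 1 after step 5: {-1} -> 1 cell(s)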